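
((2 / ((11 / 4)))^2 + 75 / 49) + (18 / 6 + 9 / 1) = 83359 / 5929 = 14.06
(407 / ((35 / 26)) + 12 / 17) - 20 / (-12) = 543917 / 1785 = 304.72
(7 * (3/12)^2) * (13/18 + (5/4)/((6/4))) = 49/72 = 0.68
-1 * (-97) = 97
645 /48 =215 /16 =13.44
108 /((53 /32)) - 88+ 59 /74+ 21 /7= -74499 /3922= -19.00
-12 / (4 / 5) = -15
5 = 5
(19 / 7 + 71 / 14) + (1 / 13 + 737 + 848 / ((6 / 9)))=367069 / 182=2016.86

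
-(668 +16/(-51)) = -667.69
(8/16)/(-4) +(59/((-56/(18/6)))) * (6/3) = -361/56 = -6.45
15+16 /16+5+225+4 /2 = 248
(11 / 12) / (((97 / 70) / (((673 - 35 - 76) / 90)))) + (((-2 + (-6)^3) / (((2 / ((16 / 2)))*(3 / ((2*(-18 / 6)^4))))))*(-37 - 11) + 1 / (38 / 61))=2260229.74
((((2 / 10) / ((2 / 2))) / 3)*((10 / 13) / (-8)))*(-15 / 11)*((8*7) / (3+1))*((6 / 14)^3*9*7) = 0.61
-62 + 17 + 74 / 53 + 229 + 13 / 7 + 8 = 72439 / 371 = 195.25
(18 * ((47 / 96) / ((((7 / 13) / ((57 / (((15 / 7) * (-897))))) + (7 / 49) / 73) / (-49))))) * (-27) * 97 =-175681160739 / 2820416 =-62289.10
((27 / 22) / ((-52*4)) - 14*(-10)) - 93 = 215045 / 4576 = 46.99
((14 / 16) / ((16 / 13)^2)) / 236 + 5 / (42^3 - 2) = 45030189 / 17903919104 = 0.00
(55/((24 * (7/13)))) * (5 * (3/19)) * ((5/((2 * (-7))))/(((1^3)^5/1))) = -17875/14896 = -1.20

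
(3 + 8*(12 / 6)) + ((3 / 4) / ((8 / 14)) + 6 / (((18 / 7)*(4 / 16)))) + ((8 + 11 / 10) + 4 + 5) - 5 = 42.75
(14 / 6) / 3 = 7 / 9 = 0.78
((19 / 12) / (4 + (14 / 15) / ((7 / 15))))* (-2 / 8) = -19 / 288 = -0.07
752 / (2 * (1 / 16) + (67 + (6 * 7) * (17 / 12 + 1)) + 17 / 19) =114304 / 25767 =4.44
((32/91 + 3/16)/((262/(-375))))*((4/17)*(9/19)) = -2649375/30803864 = -0.09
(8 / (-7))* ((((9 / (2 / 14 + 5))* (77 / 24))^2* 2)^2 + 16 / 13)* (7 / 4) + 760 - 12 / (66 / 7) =-10921382642591 / 1518206976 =-7193.61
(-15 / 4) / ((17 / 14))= -105 / 34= -3.09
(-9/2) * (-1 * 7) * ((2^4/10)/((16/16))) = 252/5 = 50.40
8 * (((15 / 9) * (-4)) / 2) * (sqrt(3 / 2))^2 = -40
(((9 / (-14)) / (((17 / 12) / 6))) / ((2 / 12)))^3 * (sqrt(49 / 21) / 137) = -48.61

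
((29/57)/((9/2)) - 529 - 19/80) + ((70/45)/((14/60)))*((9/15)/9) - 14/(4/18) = -24282547/41040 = -591.68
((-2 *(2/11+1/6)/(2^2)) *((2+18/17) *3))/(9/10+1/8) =-1.56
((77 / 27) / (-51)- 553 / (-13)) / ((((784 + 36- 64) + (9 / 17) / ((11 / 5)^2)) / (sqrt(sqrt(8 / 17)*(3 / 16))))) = 23004520*sqrt(3)*34^(3 / 4) / 27841729617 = 0.02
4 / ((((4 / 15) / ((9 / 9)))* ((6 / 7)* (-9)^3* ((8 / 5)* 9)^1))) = -175 / 104976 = -0.00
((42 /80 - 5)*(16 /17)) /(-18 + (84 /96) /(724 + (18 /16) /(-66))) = 3258337 /13924360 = 0.23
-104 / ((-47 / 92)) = 9568 / 47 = 203.57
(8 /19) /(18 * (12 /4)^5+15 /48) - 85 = -113032107 /1329791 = -85.00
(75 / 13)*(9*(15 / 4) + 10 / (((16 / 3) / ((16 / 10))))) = 11025 / 52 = 212.02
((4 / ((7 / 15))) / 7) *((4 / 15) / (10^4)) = 1 / 30625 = 0.00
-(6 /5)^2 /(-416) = 9 /2600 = 0.00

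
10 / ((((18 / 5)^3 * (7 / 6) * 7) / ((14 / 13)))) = 625 / 22113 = 0.03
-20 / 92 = -5 / 23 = -0.22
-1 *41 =-41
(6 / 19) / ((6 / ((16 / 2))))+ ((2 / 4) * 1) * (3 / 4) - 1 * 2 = -1.20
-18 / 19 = -0.95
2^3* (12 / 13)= 96 / 13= 7.38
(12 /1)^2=144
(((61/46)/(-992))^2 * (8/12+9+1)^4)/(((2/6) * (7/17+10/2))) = 4048448/315697149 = 0.01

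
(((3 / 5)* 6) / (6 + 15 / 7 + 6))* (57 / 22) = 399 / 605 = 0.66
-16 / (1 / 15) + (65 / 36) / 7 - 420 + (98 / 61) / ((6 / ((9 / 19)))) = -192652501 / 292068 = -659.62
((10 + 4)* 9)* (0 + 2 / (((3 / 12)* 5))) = 1008 / 5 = 201.60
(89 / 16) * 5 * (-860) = -23918.75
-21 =-21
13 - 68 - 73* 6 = -493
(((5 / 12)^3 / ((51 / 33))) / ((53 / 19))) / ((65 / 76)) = 0.02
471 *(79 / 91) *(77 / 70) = 409299 / 910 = 449.78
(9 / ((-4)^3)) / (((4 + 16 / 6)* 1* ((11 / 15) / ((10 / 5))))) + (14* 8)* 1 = 157615 / 1408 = 111.94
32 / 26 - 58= -738 / 13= -56.77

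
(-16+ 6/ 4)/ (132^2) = -29/ 34848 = -0.00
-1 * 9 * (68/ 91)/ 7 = -612/ 637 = -0.96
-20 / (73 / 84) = -1680 / 73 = -23.01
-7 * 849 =-5943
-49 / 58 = -0.84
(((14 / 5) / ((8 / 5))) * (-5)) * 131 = -4585 / 4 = -1146.25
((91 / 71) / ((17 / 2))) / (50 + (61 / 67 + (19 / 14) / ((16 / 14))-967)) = -195104 / 1183795425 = -0.00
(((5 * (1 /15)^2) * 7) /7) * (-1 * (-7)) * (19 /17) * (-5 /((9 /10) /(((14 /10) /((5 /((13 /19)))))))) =-1274 /6885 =-0.19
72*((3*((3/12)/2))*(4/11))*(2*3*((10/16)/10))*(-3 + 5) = 81/11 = 7.36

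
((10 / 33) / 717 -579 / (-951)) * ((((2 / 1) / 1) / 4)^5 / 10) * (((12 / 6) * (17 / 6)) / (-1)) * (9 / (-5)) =77685631 / 4000286400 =0.02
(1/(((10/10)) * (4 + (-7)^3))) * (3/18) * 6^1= -1/339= -0.00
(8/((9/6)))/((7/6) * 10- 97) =-1/16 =-0.06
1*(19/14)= 19/14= 1.36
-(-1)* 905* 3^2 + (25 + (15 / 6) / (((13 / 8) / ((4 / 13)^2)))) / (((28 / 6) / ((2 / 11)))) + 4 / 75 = 103354219676 / 12687675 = 8146.03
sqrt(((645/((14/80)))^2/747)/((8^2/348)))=314.46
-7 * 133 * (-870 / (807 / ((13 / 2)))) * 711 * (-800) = -998207028000 / 269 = -3710806795.54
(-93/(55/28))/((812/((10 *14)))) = -2604/319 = -8.16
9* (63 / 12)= 189 / 4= 47.25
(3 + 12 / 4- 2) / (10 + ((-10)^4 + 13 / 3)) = 12 / 30043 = 0.00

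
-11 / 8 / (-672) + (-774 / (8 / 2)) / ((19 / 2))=-2080303 / 102144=-20.37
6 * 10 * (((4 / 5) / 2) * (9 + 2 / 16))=219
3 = 3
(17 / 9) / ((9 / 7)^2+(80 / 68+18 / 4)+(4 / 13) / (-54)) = 1104558 / 4282729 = 0.26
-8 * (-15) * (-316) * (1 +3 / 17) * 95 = -4238117.65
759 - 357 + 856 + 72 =1330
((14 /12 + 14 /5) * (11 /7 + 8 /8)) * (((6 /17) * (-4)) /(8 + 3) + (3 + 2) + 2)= 70.09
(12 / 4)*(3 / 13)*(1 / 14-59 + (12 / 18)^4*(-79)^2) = 1331159 / 1638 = 812.67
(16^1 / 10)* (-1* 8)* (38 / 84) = -608 / 105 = -5.79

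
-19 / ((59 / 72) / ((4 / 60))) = -456 / 295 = -1.55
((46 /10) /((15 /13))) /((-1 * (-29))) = 299 /2175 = 0.14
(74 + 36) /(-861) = -110 /861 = -0.13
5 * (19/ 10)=19/ 2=9.50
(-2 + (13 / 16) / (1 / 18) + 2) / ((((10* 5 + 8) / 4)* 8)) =117 / 928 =0.13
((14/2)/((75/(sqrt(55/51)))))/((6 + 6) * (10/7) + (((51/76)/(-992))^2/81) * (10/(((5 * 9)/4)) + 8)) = 156663972864 * sqrt(2805)/1467525790922875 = 0.01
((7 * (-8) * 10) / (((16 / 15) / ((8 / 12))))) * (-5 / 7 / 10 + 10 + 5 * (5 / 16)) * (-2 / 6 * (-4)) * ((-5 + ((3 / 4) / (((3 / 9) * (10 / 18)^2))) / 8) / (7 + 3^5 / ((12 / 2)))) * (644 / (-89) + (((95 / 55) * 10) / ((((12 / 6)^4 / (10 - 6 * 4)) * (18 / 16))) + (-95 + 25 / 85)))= -183719048149 / 3449640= -53257.46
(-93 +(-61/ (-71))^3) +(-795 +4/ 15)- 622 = -8101847791/ 5368665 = -1509.10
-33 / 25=-1.32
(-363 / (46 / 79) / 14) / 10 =-28677 / 6440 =-4.45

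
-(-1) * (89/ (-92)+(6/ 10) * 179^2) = 8842871/ 460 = 19223.63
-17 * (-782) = 13294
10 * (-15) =-150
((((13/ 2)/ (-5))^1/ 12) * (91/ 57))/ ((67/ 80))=-2366/ 11457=-0.21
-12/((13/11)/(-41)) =5412/13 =416.31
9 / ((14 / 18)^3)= 6561 / 343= 19.13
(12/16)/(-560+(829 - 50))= 1/292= 0.00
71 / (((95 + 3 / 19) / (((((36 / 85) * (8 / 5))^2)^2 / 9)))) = 64449478656 / 3686669140625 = 0.02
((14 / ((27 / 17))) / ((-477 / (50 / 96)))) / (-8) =2975 / 2472768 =0.00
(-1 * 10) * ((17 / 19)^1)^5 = -5.73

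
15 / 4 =3.75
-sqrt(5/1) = -sqrt(5) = -2.24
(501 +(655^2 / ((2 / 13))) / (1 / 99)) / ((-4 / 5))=-2760780885 / 8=-345097610.62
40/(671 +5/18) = 720/12083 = 0.06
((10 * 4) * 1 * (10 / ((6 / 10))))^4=197530864197.53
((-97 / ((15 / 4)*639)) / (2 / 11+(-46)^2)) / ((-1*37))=0.00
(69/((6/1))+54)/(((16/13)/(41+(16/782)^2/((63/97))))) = 672511006193/308208096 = 2182.00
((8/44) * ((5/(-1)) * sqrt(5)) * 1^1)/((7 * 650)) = -sqrt(5)/5005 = -0.00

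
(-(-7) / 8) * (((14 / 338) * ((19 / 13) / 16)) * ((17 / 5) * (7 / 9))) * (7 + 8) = 110789 / 843648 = 0.13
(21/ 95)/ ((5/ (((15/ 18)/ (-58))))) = -7/ 11020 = -0.00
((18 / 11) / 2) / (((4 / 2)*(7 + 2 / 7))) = 21 / 374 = 0.06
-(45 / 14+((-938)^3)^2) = -9535535030605410221 / 14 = -681109645043243587.21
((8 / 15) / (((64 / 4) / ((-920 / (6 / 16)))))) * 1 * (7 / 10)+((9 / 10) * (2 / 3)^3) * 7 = -55.38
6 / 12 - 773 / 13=-1533 / 26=-58.96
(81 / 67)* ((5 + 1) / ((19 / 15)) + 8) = 19602 / 1273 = 15.40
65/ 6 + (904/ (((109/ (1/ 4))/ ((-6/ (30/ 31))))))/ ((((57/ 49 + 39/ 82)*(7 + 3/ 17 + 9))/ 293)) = -259047960271/ 1973853750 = -131.24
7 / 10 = 0.70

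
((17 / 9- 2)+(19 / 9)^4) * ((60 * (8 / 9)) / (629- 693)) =-323980 / 19683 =-16.46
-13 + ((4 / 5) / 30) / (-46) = -13.00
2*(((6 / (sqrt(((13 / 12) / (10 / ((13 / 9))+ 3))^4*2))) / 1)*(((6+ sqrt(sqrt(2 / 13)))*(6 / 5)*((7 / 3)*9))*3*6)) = 2139823.12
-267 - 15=-282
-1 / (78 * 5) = -1 / 390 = -0.00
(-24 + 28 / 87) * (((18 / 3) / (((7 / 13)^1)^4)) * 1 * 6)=-706027920 / 69629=-10139.85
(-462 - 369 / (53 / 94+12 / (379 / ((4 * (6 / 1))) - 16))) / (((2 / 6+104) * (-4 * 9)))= 1017617 / 8390591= 0.12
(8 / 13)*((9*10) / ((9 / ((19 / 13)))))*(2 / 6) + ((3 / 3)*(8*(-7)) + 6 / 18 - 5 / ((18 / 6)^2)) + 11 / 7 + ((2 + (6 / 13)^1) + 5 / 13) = -519644 / 10647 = -48.81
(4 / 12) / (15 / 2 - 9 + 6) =0.07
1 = 1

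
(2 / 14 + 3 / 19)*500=20000 / 133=150.38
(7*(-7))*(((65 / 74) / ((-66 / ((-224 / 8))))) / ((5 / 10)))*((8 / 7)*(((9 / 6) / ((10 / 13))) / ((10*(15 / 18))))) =-99372 / 10175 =-9.77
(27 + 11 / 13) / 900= 181 / 5850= 0.03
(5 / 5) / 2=1 / 2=0.50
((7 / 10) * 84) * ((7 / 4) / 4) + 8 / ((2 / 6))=1989 / 40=49.72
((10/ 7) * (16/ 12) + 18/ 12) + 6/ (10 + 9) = 2969/ 798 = 3.72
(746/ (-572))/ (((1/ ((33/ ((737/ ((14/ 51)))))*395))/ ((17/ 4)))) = -1031345/ 38324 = -26.91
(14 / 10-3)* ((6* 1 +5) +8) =-152 / 5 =-30.40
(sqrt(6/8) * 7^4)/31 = 2401 * sqrt(3)/62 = 67.08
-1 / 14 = -0.07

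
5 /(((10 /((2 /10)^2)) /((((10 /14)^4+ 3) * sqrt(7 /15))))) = 3914 * sqrt(105) /900375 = 0.04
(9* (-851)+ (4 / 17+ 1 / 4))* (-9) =4687011 / 68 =68926.63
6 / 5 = 1.20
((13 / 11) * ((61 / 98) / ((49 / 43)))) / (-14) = -34099 / 739508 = -0.05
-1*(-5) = 5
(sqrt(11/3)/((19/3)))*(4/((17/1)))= 4*sqrt(33)/323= 0.07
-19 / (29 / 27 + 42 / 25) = -6.90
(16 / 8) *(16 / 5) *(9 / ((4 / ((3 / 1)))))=216 / 5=43.20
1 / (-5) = -1 / 5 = -0.20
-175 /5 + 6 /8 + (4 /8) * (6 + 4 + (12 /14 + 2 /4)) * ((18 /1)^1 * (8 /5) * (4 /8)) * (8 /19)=479 /2660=0.18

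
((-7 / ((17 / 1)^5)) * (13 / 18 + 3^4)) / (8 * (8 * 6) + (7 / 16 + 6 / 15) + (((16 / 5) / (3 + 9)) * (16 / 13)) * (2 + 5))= -5354440 / 5144969687631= -0.00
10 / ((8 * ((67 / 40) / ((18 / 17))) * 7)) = 900 / 7973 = 0.11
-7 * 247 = -1729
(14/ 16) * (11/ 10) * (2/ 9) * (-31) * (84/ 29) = -19.21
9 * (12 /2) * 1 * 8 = 432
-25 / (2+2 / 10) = -125 / 11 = -11.36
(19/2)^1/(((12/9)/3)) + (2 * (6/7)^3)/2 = 22.00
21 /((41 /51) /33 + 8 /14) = 247401 /7019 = 35.25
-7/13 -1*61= -61.54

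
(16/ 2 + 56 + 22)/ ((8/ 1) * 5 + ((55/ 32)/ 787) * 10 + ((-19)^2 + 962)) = 1082912/ 17163171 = 0.06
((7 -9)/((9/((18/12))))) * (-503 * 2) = 1006/3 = 335.33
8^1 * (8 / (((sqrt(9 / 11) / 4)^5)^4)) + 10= 1825183996375252616156074 / 3486784401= 523457657964683.72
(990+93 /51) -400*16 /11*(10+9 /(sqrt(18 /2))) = -1228929 /187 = -6571.81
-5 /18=-0.28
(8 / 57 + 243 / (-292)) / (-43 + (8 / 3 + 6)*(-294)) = 11515 / 43124604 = 0.00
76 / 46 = 1.65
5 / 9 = 0.56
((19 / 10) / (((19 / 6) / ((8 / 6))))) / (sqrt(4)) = 2 / 5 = 0.40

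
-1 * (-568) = 568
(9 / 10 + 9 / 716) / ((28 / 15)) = 9801 / 20048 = 0.49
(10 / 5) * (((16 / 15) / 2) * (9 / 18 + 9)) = 152 / 15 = 10.13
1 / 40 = 0.02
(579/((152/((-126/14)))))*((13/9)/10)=-7527/1520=-4.95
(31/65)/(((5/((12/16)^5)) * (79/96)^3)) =6508512/160237675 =0.04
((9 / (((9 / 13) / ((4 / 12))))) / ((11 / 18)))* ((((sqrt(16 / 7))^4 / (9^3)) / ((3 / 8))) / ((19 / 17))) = 905216 / 7465689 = 0.12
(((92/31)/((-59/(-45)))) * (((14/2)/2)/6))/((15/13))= 2093/1829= 1.14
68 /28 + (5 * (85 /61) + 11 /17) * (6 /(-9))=-19219 /7259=-2.65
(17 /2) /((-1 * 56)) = -17 /112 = -0.15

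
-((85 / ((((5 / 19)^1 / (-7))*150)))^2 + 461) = -15484621 / 22500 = -688.21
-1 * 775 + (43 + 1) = -731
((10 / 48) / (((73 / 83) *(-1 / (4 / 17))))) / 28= -415 / 208488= -0.00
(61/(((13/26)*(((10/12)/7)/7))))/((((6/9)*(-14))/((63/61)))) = -3969/5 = -793.80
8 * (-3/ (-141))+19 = 901/ 47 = 19.17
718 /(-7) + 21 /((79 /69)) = -46579 /553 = -84.23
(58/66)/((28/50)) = 725/462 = 1.57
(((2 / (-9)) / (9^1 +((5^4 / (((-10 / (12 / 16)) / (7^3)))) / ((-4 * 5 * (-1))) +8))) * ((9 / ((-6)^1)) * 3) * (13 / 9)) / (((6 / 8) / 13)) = -128 / 4023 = -0.03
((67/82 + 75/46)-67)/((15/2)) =-40582/4715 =-8.61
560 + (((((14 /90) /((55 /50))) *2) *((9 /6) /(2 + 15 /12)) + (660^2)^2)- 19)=81401617672145 /429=189747360541.13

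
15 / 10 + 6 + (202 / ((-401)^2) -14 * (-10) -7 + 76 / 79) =141.46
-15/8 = -1.88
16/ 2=8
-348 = -348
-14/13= -1.08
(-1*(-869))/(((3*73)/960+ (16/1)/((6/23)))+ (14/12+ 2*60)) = 278080/58473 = 4.76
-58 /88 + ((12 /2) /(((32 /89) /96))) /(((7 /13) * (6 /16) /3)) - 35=7319769 /308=23765.48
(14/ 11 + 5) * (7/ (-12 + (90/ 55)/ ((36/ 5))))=-138/ 37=-3.73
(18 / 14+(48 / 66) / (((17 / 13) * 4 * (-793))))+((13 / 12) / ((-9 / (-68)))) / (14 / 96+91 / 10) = 494533357 / 227809197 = 2.17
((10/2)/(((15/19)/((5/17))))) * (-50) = -4750/51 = -93.14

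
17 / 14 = 1.21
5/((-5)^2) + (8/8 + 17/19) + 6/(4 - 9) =17/19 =0.89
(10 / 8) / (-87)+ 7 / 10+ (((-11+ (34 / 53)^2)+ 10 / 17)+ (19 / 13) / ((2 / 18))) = 4147051477 / 1080172860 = 3.84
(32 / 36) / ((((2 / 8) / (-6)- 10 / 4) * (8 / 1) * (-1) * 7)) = 0.01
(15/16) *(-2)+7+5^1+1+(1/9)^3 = 11.13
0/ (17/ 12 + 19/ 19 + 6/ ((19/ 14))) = 0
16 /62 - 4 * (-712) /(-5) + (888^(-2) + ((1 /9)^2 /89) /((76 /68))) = -1059050877822623 /1860131926080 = -569.34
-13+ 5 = -8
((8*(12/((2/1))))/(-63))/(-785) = 16/16485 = 0.00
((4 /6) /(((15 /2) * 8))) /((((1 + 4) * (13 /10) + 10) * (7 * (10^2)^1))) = 0.00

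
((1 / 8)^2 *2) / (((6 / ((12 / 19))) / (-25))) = -25 / 304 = -0.08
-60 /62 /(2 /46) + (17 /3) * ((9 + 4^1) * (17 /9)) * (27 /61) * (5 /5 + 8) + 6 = 1017459 /1891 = 538.05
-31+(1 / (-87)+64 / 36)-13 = -11023 / 261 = -42.23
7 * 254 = 1778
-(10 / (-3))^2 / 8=-25 / 18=-1.39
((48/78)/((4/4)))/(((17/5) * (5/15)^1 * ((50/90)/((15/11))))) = 3240/2431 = 1.33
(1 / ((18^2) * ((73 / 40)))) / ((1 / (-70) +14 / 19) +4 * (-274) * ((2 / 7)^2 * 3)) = -93100 / 14736100689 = -0.00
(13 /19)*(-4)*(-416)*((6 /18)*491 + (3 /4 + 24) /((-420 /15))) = 73947640 /399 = 185332.43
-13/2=-6.50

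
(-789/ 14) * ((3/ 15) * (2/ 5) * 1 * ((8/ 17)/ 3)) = -2104/ 2975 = -0.71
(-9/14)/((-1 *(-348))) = -3/1624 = -0.00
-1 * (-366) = 366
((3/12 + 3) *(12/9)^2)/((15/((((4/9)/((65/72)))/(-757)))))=-128/510975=-0.00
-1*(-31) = 31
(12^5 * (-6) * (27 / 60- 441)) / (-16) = -205543008 / 5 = -41108601.60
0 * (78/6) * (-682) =0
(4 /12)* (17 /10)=17 /30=0.57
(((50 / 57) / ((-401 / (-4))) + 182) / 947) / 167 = 4160174 / 3614811693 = 0.00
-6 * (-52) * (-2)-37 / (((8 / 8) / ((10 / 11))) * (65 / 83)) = -95374 / 143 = -666.95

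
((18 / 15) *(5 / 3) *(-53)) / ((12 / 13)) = -689 / 6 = -114.83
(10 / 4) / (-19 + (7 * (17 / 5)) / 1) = 25 / 48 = 0.52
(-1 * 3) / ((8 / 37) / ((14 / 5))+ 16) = -0.19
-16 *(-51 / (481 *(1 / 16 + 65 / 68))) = 221952 / 133237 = 1.67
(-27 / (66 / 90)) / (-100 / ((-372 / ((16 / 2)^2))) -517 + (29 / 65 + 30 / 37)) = 90584325 / 1226562326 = 0.07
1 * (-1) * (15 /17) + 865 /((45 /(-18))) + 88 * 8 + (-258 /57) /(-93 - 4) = 11190315 /31331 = 357.16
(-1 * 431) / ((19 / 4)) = -1724 / 19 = -90.74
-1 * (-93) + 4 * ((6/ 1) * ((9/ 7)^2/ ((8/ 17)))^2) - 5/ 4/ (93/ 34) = 694333643/ 1786344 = 388.69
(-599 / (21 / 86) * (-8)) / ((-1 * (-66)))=206056 / 693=297.34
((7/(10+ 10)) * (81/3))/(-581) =-27/1660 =-0.02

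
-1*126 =-126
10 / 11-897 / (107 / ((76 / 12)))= -52.18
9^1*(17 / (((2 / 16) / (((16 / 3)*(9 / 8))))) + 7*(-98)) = 1170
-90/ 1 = -90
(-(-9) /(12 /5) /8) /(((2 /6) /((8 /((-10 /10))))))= -45 /4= -11.25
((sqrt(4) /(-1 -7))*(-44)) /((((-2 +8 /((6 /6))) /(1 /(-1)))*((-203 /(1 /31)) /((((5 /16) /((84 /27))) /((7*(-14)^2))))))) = 165 /7736060416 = 0.00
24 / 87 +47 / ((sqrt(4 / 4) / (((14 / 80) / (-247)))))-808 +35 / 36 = -2080440899 / 2578680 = -806.79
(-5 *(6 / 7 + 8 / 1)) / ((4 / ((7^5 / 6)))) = -372155 / 12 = -31012.92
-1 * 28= -28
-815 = -815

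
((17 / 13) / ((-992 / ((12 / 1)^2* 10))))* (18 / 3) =-4590 / 403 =-11.39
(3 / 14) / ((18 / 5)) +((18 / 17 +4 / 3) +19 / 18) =15025 / 4284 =3.51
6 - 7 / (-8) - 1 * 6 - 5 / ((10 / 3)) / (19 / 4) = 85 / 152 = 0.56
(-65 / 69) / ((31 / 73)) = -4745 / 2139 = -2.22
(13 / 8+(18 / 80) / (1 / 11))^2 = 1681 / 100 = 16.81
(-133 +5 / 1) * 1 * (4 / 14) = -256 / 7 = -36.57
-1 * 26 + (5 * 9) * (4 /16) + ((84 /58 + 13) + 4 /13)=9 /1508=0.01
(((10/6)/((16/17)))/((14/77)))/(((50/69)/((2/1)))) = 26.88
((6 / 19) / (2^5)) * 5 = 15 / 304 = 0.05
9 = 9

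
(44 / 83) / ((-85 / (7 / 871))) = -308 / 6144905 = -0.00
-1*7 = -7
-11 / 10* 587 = -6457 / 10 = -645.70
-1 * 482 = -482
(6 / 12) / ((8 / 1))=1 / 16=0.06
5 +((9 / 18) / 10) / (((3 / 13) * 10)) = 3013 / 600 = 5.02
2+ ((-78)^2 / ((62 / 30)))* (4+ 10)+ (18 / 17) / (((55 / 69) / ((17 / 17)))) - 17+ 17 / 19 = 22690238158 / 550715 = 41201.42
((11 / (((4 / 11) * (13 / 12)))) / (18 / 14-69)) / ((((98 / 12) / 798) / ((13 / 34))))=-20691 / 1343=-15.41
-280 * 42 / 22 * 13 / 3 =-25480 / 11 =-2316.36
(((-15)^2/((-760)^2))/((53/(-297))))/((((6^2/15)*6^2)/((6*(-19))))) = 1485/515584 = 0.00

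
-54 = -54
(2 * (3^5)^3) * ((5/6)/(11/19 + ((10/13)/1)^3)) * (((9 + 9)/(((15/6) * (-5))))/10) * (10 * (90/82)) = -21562791296436/589949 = -36550263.32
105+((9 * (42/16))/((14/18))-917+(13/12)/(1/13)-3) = -770.54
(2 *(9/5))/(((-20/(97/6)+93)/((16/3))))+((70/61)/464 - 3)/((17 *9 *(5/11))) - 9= -94585898131/10707190920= -8.83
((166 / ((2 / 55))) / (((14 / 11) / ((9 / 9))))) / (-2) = -50215 / 28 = -1793.39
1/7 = 0.14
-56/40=-7/5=-1.40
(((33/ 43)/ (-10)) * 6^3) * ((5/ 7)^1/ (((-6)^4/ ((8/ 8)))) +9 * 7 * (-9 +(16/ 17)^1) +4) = 854517961/ 102340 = 8349.79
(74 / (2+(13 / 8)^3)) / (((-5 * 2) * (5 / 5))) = -18944 / 16105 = -1.18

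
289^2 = 83521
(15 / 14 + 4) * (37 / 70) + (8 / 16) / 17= 45149 / 16660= 2.71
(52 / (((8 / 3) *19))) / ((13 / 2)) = 3 / 19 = 0.16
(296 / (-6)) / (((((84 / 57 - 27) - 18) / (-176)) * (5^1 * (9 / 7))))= -3464384 / 111645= -31.03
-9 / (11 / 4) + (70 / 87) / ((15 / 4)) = -8780 / 2871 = -3.06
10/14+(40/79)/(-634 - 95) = 287675/403137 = 0.71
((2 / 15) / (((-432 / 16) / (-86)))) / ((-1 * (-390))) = 86 / 78975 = 0.00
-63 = -63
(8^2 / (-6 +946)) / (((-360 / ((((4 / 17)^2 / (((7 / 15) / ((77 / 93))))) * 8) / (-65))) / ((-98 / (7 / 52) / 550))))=-7168 / 2368535625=-0.00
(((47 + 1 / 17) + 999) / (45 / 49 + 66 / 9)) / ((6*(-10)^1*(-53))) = 871367 / 21858260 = 0.04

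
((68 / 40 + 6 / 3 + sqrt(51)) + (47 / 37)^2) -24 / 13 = 10.61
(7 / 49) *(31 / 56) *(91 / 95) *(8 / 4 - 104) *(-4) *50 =205530 / 133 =1545.34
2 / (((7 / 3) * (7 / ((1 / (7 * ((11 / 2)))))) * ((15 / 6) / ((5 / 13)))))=0.00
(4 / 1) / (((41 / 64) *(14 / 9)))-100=-27548 / 287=-95.99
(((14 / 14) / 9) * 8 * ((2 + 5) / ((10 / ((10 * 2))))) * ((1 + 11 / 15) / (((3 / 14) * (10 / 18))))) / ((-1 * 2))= -90.60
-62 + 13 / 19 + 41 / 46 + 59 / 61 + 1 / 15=-47495261 / 799710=-59.39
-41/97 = -0.42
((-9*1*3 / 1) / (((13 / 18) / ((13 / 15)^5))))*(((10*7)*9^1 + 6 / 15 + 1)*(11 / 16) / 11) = -90167077 / 125000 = -721.34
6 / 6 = 1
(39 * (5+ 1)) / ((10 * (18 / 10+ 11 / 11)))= 117 / 14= 8.36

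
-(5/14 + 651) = -9119/14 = -651.36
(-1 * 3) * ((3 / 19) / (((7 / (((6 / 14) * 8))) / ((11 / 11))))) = -216 / 931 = -0.23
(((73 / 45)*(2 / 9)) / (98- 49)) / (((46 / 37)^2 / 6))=99937 / 3499335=0.03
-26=-26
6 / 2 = 3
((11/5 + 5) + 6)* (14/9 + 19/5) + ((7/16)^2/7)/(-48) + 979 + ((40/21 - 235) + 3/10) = 1756656439/2150400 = 816.90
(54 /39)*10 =180 /13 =13.85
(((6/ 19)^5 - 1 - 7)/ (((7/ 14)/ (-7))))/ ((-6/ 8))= -1108856896/ 7428297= -149.27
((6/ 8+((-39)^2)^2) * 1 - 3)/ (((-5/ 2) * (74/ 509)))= -6365082.83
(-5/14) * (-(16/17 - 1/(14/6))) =305/1666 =0.18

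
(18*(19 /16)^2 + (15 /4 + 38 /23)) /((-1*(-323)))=90631 /950912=0.10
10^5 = 100000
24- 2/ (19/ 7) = 442/ 19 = 23.26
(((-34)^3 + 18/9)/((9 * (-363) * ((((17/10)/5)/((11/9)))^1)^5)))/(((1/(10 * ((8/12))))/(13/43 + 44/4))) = 15206675000000000/27947045331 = 544124.60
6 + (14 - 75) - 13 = -68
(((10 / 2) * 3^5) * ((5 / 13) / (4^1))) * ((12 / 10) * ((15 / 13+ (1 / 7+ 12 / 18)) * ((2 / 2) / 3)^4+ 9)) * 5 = 14966475 / 2366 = 6325.64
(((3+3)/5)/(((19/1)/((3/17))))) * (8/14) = 72/11305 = 0.01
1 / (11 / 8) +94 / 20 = 597 / 110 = 5.43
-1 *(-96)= 96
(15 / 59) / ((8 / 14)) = 0.44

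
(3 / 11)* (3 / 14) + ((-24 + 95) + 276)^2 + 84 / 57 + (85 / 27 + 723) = 9570040015 / 79002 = 121136.68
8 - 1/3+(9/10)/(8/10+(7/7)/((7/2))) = 1937/228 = 8.50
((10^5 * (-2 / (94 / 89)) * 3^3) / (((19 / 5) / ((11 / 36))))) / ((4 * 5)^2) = -1835625 / 1786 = -1027.79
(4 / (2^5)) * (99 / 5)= 99 / 40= 2.48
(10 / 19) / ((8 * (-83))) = -5 / 6308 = -0.00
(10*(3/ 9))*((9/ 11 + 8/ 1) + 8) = 1850/ 33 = 56.06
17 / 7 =2.43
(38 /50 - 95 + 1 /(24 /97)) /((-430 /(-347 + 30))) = -17155723 /258000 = -66.50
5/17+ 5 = 90/17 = 5.29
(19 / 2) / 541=19 / 1082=0.02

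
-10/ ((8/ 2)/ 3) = -15/ 2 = -7.50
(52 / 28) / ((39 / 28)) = 1.33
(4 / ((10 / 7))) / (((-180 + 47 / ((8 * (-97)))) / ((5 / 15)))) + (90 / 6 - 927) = -273068032 / 299415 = -912.01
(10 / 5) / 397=2 / 397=0.01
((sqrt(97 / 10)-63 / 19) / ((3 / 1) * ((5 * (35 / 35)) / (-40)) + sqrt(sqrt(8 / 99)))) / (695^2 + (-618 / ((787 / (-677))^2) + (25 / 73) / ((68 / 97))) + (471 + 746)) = 3074547716 * (-63 / 19 + sqrt(970) / 10) / (1487420597354689 * (-3 / 8 + sqrt(11) * 2^(3 / 4) * (11^(1 / 4) * sqrt(3)) / 33)) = -0.00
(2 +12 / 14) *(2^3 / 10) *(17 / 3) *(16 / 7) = 4352 / 147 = 29.61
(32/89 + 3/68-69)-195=-1595285/6052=-263.60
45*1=45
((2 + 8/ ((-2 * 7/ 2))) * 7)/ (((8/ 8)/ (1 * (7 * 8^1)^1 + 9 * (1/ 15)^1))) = 1698/ 5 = 339.60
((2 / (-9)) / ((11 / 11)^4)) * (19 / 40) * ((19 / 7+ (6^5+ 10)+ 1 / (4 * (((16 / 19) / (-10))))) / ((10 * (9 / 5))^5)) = -33136133 / 76187381760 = -0.00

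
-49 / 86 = -0.57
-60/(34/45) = -1350/17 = -79.41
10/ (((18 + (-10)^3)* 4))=-5/ 1964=-0.00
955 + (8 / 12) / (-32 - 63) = 954.99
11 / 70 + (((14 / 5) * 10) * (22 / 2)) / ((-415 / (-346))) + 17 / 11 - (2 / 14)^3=161896967 / 626318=258.49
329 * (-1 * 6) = -1974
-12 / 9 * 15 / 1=-20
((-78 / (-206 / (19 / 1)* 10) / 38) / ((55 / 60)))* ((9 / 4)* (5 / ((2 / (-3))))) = -3159 / 9064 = -0.35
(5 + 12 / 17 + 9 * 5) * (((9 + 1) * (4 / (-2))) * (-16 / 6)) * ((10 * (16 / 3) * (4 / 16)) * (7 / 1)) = 38617600 / 153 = 252402.61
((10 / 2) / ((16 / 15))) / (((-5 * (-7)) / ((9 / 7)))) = 135 / 784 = 0.17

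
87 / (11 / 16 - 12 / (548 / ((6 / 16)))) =190704 / 1489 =128.08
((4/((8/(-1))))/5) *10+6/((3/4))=7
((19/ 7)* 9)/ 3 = 57/ 7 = 8.14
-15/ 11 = -1.36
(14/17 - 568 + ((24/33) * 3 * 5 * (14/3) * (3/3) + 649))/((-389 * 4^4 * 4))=-0.00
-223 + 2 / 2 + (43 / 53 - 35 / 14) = -23711 / 106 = -223.69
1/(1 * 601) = 1/601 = 0.00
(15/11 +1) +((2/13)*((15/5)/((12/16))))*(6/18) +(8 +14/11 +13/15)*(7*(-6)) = -907948/2145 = -423.29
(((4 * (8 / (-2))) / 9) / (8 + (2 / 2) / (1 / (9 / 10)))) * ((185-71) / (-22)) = 3040 / 2937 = 1.04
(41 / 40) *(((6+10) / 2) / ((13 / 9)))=369 / 65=5.68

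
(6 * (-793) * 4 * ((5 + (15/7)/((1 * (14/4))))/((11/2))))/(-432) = 19825/441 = 44.95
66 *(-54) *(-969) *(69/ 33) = 7220988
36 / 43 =0.84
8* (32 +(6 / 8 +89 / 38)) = 5334 / 19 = 280.74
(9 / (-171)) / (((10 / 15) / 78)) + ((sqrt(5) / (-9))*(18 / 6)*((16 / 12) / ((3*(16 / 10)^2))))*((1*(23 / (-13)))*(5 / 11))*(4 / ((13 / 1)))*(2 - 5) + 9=54 / 19 - 2875*sqrt(5) / 66924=2.75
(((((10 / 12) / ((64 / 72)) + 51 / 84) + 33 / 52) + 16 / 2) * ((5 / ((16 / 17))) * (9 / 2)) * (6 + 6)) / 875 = 6802839 / 2038400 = 3.34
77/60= 1.28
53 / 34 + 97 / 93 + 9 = 36685 / 3162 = 11.60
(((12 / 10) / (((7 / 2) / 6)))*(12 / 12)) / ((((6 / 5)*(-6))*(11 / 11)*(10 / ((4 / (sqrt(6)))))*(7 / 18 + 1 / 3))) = -0.06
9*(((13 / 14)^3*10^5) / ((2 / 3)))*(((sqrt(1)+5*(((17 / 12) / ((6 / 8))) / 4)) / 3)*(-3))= -3632976.49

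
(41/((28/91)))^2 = 284089/16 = 17755.56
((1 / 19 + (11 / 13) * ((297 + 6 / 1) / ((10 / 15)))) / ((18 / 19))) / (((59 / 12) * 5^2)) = 190007 / 57525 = 3.30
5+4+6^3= 225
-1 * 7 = -7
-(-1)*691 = 691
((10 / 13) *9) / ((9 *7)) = 10 / 91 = 0.11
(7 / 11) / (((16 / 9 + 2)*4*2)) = 63 / 2992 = 0.02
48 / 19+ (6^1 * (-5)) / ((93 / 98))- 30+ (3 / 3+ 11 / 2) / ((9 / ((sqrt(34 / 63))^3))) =-34802 / 589+ 221 * sqrt(238) / 11907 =-58.80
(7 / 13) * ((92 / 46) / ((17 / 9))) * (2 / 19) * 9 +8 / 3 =40396 / 12597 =3.21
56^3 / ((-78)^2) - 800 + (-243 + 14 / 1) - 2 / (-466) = -354439244 / 354393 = -1000.13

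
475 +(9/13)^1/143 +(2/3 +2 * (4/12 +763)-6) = 1996.34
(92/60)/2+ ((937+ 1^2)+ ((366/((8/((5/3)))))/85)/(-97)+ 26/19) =940.13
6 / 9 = 2 / 3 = 0.67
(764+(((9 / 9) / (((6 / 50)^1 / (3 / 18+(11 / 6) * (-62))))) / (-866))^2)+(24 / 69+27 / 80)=148619518081 / 194051115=765.88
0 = 0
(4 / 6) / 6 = 1 / 9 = 0.11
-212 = -212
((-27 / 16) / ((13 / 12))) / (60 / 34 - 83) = 1377 / 71812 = 0.02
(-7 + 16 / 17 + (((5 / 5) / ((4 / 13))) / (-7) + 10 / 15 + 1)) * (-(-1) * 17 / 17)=-4.86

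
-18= -18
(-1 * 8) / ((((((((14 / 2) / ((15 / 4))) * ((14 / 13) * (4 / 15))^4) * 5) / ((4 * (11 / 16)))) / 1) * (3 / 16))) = -15904906875 / 8605184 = -1848.29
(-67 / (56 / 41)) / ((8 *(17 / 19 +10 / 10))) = -52193 / 16128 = -3.24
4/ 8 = 1/ 2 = 0.50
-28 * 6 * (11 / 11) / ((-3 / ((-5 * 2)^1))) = -560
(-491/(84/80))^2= 96432400/441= 218667.57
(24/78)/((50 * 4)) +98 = 63701/650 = 98.00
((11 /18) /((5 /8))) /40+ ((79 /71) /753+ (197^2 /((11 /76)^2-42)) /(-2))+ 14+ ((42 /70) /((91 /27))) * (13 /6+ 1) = 42187256828583488 /88474024773225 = 476.83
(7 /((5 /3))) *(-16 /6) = -11.20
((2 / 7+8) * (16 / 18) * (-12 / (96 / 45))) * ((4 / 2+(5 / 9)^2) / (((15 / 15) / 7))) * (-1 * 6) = 4017.04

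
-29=-29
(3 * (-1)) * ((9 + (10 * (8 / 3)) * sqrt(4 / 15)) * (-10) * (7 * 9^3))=1377810 + 544320 * sqrt(15)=3485952.30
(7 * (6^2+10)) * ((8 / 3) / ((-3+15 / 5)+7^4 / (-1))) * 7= -368 / 147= -2.50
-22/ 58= -11/ 29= -0.38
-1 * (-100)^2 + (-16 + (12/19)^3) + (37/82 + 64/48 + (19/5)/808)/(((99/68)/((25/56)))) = -9462373931743829/944801350416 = -10015.20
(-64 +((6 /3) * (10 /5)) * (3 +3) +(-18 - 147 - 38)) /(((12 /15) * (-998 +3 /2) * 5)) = 243 /3986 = 0.06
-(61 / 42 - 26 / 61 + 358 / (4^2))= -239815 / 10248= -23.40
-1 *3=-3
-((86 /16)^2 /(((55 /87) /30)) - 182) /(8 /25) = -10463125 /2816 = -3715.60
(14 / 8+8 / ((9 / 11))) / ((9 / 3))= 415 / 108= 3.84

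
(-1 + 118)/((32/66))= 3861/16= 241.31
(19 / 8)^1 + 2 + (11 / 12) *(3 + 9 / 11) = 63 / 8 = 7.88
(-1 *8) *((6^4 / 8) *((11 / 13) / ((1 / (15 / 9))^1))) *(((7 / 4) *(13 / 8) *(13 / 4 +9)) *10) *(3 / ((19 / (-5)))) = 38201625 / 76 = 502652.96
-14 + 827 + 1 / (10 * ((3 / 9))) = 8133 / 10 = 813.30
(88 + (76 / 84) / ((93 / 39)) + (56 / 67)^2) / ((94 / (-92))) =-11974542946 / 137349933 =-87.18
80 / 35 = 16 / 7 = 2.29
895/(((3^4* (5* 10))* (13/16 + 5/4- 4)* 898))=-716/5637195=-0.00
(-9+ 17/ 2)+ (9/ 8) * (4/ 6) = 1/ 4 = 0.25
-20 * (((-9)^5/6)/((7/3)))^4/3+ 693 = -20262775765088225763/9604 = -2109826714399023.92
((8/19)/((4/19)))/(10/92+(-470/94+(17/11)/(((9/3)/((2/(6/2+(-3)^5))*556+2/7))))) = -7245/25832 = -0.28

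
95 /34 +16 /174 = 8537 /2958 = 2.89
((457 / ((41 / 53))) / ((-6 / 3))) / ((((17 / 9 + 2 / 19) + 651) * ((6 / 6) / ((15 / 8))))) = -62126865 / 73250272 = -0.85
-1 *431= -431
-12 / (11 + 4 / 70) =-140 / 129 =-1.09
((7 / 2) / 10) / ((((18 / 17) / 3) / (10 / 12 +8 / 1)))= 6307 / 720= 8.76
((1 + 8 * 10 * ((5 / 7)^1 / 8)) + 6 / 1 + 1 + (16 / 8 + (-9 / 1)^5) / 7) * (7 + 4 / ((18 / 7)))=-72039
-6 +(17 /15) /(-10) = -6.11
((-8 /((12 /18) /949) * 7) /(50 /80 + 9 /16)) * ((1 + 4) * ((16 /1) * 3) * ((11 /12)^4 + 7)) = -21230097980 /171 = -124152619.77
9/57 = 3/19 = 0.16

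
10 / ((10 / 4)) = 4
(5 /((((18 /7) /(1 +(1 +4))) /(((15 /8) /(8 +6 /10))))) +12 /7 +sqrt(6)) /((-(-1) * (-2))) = -10253 /4816 - sqrt(6) /2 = -3.35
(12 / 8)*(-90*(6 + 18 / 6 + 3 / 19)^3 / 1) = -711183240 / 6859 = -103686.14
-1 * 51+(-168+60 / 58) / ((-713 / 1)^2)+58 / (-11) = -56.27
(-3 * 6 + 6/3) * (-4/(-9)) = -64/9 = -7.11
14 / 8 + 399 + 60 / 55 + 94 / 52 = 230887 / 572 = 403.65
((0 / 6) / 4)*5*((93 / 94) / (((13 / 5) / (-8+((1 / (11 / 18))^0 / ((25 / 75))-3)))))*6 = 0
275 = 275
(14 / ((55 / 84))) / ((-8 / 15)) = -441 / 11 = -40.09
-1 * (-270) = 270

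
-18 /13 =-1.38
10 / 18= 5 / 9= 0.56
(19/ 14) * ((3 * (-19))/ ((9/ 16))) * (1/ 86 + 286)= -11839356/ 301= -39333.41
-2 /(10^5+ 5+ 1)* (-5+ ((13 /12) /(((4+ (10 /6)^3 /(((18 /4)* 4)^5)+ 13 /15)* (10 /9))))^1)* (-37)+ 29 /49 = 36518430025634 /62076064390403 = 0.59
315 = 315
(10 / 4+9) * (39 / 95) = 897 / 190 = 4.72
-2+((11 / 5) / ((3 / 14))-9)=-11 / 15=-0.73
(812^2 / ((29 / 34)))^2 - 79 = 597566104497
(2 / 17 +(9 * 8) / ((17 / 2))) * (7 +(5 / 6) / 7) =21827 / 357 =61.14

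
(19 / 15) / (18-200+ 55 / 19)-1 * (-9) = 459044 / 51045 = 8.99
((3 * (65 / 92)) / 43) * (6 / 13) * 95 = 4275 / 1978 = 2.16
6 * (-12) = -72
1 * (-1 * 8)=-8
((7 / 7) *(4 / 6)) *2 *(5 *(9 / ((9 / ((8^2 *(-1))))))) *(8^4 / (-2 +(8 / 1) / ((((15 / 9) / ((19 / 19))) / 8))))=-13107200 / 273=-48011.72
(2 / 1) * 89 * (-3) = -534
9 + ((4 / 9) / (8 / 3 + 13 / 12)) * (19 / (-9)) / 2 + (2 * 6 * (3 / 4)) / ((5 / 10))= 32653 / 1215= 26.87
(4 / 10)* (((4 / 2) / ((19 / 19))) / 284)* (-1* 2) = -2 / 355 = -0.01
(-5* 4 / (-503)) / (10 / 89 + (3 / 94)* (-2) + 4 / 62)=2593460 / 7373477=0.35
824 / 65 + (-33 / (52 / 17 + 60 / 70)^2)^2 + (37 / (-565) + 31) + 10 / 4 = 17575453261599641 / 346366169627920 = 50.74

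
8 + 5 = 13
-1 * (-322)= 322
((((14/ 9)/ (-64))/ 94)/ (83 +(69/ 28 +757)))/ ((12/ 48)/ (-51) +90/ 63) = -5831/ 27047430468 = -0.00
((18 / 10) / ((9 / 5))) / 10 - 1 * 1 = -9 / 10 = -0.90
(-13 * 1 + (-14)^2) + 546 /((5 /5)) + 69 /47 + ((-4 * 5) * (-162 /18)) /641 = 22015272 /30127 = 730.75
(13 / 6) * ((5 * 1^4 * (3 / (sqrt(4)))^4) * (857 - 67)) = 693225 / 16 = 43326.56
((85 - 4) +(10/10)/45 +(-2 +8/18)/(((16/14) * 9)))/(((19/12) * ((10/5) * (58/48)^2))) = 4192352/239685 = 17.49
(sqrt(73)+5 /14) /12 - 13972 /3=-260809 /56+sqrt(73) /12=-4656.59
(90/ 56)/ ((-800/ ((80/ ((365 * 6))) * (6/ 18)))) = -1/ 40880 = -0.00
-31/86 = -0.36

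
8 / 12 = 2 / 3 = 0.67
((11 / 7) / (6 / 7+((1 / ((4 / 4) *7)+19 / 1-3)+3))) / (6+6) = 11 / 1680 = 0.01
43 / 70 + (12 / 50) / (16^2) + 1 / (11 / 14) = 465191 / 246400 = 1.89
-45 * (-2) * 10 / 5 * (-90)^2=1458000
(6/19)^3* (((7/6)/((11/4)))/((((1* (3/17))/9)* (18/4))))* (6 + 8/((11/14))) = 2033472/829939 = 2.45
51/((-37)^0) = 51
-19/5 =-3.80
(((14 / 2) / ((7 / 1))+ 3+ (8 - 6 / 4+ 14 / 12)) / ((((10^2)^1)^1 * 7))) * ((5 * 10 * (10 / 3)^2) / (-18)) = -125 / 243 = -0.51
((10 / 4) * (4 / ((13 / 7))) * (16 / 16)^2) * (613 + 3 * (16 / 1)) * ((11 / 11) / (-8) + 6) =1087345 / 52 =20910.48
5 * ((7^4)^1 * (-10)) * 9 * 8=-8643600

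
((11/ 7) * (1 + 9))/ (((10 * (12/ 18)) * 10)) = 33/ 140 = 0.24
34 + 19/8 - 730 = -5549/8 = -693.62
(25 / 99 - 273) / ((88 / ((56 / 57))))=-189014 / 62073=-3.05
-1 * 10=-10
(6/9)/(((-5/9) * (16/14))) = -21/20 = -1.05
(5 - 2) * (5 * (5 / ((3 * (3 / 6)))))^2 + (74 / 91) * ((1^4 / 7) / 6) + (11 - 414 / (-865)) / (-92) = 126715120141 / 152077380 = 833.23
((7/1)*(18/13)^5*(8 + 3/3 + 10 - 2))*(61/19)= 13716374112/7054567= 1944.33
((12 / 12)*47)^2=2209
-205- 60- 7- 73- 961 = -1306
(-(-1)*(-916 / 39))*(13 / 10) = -458 / 15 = -30.53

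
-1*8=-8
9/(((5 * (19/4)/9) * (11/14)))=4536/1045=4.34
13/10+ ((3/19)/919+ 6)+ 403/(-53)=-2809631/9254330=-0.30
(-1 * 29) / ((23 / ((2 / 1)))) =-58 / 23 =-2.52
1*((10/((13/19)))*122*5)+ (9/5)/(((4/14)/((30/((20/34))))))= 1200769/130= 9236.68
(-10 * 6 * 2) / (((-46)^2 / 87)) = -2610 / 529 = -4.93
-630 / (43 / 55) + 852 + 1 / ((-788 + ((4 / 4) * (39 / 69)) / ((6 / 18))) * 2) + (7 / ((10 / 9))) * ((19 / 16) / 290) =46.21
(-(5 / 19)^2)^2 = 625 / 130321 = 0.00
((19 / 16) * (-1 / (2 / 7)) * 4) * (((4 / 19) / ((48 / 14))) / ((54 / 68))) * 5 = -4165 / 648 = -6.43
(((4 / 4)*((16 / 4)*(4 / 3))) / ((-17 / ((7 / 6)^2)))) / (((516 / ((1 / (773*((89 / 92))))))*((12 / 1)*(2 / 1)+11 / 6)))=-9016 / 210466190295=-0.00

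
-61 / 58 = -1.05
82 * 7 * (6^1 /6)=574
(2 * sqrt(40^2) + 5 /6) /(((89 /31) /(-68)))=-511190 /267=-1914.57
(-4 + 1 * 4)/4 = 0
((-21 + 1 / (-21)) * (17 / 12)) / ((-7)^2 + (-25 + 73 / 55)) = -206635 / 175518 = -1.18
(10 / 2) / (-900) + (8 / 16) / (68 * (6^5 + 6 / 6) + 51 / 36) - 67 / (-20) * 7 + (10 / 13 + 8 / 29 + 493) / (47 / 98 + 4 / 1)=133.73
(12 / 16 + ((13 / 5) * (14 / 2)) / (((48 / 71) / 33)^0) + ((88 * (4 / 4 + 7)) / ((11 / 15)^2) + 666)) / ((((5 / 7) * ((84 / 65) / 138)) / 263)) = 34497186893 / 440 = 78402697.48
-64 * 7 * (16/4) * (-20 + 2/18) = 320768/9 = 35640.89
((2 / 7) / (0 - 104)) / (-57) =1 / 20748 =0.00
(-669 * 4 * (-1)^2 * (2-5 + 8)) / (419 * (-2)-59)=4460 / 299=14.92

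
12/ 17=0.71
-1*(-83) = 83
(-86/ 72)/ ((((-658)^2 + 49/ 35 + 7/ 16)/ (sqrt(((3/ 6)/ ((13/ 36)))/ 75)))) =-172 * sqrt(78)/ 4052560239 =-0.00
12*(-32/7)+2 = -370/7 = -52.86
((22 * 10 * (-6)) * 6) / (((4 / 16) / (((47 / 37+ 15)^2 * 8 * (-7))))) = 642933688320 / 1369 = 469637464.08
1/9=0.11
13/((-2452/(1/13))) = -1/2452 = -0.00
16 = 16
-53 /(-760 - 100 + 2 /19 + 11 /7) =7049 /114157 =0.06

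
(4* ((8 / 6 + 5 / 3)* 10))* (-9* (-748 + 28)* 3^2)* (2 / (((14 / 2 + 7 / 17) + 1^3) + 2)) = 79315200 / 59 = 1344325.42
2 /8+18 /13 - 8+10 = 189 /52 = 3.63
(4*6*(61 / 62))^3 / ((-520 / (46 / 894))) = -375880536 / 288525835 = -1.30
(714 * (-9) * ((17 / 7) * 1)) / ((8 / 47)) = -366741 / 4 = -91685.25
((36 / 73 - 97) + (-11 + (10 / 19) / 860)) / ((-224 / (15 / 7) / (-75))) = -77.13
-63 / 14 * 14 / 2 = -63 / 2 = -31.50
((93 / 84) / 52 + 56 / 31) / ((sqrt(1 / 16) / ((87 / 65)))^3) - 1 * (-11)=225819976339 / 774717125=291.49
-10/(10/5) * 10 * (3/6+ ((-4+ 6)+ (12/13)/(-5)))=-1505/13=-115.77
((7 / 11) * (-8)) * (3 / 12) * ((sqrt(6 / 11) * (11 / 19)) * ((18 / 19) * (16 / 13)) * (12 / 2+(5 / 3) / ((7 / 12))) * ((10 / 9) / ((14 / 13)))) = -19840 * sqrt(66) / 27797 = -5.80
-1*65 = -65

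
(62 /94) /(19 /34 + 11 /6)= 0.28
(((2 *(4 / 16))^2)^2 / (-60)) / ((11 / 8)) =-1 / 1320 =-0.00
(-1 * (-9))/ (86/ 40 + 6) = 180/ 163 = 1.10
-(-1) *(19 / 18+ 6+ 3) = 181 / 18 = 10.06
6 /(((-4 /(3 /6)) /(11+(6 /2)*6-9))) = -15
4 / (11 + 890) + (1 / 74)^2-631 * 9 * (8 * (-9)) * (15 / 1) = 30261040371125 / 4933876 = 6133320.00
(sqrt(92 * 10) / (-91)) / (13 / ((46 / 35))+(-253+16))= 92 * sqrt(230) / 950677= 0.00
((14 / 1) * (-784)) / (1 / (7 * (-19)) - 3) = 91238 / 25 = 3649.52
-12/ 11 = -1.09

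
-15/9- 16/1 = -53/3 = -17.67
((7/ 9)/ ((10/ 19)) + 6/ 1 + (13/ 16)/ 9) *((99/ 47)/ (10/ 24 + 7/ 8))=12.34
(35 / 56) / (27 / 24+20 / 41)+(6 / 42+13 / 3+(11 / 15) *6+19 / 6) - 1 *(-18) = 1126837 / 37030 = 30.43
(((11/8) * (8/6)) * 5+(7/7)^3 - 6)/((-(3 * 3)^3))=-25/4374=-0.01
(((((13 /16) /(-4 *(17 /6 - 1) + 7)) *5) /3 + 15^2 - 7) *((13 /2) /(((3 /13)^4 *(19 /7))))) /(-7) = -25806.85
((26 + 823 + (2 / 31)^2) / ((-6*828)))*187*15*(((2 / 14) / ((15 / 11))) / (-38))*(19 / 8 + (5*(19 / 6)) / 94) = 253422077051 / 75394924416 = 3.36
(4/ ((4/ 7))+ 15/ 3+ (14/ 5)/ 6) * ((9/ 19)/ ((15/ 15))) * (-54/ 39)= -10098/ 1235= -8.18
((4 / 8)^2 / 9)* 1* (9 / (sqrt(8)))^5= 6561* sqrt(2) / 1024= 9.06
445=445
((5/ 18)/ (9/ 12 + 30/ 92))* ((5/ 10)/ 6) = 115/ 5346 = 0.02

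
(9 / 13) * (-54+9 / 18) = -963 / 26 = -37.04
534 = 534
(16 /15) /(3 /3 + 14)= 16 /225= 0.07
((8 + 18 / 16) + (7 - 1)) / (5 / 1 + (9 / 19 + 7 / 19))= 2299 / 888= 2.59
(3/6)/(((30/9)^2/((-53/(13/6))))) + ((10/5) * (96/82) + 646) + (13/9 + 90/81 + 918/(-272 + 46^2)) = 143807138471/221141700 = 650.29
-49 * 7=-343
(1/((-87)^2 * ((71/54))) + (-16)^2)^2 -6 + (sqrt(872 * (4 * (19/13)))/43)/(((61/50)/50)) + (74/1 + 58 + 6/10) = 10000 * sqrt(53846)/34099 + 1170569243351213/17827017605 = 65730.70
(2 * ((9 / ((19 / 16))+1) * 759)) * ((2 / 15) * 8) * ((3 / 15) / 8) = 164956 / 475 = 347.28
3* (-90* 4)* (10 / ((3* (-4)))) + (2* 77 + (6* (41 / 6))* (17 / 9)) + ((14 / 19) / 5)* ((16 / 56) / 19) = 18380351 / 16245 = 1131.45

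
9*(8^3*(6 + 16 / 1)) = 101376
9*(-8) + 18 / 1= -54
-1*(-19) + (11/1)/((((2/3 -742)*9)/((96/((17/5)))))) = 44787/2363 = 18.95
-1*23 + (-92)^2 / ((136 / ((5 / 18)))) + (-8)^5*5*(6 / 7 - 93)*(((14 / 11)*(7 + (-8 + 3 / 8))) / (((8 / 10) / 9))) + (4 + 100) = -227370074582 / 1683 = -135098083.53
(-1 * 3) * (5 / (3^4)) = -5 / 27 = -0.19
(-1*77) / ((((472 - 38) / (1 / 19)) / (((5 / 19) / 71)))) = -55 / 1589122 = -0.00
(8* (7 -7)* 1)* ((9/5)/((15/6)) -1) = 0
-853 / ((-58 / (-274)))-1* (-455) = -3574.69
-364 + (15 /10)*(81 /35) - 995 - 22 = -96427 /70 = -1377.53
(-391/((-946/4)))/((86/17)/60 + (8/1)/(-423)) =56233620/2224519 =25.28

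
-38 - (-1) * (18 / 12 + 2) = -69 / 2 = -34.50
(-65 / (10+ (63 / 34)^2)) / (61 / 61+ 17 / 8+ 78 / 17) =-10219040 / 16289921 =-0.63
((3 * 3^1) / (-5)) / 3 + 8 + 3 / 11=422 / 55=7.67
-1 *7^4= -2401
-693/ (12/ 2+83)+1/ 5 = -3376/ 445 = -7.59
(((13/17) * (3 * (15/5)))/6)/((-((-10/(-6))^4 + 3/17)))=-243/1672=-0.15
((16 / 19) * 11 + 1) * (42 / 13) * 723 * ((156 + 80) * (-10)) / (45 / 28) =-668861760 / 19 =-35203250.53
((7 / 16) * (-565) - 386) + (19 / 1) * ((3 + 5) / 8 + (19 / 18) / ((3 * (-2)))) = -266773 / 432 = -617.53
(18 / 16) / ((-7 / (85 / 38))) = -765 / 2128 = -0.36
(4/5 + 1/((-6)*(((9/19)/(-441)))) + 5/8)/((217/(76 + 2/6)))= 4303139/78120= 55.08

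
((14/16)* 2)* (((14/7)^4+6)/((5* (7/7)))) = 77/10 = 7.70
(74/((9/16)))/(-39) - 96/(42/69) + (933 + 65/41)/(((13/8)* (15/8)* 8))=-122.75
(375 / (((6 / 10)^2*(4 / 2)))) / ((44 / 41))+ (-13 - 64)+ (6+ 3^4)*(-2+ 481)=11109469 / 264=42081.32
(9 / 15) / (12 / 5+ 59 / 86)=0.19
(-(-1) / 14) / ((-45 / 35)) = -1 / 18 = -0.06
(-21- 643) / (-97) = 664 / 97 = 6.85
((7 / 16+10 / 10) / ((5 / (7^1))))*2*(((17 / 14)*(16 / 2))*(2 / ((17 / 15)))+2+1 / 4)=78.06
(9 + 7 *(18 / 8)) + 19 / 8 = 217 / 8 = 27.12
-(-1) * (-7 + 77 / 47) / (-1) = 252 / 47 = 5.36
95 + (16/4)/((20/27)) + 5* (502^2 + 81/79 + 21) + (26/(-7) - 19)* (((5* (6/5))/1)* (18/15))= 696817042/553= 1260066.98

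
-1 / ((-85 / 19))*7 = 133 / 85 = 1.56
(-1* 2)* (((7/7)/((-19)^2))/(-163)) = 2/58843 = 0.00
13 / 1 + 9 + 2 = 24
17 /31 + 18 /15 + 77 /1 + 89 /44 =550859 /6820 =80.77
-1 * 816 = -816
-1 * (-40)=40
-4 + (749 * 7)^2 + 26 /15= 412335701 /15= 27489046.73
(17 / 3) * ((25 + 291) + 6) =5474 / 3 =1824.67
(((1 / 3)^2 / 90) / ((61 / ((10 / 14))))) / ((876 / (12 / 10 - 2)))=-1 / 75745530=-0.00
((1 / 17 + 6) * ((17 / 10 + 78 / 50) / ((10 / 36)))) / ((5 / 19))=2870919 / 10625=270.20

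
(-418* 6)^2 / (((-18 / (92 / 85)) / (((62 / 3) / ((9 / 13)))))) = -25912268096 / 2295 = -11290748.63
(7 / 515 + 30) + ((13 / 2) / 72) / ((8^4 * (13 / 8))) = 1139614211 / 37969920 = 30.01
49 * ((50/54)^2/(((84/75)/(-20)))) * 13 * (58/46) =-206171875/16767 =-12296.29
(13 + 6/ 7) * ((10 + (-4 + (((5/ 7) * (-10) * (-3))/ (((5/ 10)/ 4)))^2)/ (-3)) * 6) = -279036796/ 343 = -813518.36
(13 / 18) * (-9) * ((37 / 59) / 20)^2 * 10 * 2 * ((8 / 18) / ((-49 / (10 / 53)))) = 17797 / 81361413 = 0.00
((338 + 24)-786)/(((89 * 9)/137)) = -58088/801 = -72.52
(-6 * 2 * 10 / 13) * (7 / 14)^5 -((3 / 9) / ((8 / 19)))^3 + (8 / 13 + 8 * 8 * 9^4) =75461757233 / 179712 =419903.83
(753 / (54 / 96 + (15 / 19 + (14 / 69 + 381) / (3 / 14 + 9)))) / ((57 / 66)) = 2359263456 / 115603879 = 20.41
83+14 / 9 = 761 / 9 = 84.56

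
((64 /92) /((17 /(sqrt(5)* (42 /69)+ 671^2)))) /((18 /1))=112* sqrt(5) /80937+ 3601928 /3519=1023.57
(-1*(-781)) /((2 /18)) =7029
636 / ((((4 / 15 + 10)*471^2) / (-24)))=-12720 / 1897973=-0.01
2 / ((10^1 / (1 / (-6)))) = -1 / 30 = -0.03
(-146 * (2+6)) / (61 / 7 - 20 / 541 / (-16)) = -17692864 / 132039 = -134.00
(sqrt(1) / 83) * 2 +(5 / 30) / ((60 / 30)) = 107 / 996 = 0.11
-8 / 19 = -0.42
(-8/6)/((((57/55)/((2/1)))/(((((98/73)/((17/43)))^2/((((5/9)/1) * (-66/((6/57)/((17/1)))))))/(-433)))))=-0.00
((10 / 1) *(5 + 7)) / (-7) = -120 / 7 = -17.14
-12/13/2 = -6/13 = -0.46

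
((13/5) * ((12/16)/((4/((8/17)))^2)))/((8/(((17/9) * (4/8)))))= 13/4080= 0.00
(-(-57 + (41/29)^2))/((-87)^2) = 46256/6365529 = 0.01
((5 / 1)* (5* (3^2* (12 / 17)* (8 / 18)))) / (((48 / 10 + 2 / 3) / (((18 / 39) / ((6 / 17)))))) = 9000 / 533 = 16.89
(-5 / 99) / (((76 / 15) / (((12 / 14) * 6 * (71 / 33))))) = -1775 / 16093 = -0.11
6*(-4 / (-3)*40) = 320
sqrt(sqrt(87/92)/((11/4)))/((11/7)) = 7* sqrt(22)* 23^(3/4)* 87^(1/4)/2783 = 0.38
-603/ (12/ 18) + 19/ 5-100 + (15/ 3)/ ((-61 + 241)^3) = -1167216479/ 1166400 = -1000.70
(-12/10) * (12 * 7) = -504/5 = -100.80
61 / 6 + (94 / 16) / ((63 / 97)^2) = 765035 / 31752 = 24.09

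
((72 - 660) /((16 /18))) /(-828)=147 /184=0.80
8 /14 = 4 /7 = 0.57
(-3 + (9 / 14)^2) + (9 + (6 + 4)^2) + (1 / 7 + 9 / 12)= 5258 / 49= 107.31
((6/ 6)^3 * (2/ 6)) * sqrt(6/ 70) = sqrt(105)/ 105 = 0.10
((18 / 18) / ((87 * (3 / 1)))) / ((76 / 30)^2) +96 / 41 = 4021121 / 1716916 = 2.34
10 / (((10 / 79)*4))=79 / 4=19.75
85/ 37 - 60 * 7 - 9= -15788/ 37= -426.70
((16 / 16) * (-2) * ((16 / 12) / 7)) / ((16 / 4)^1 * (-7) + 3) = 8 / 525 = 0.02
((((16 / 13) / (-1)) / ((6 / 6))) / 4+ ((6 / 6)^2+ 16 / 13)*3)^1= 83 / 13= 6.38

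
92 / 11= 8.36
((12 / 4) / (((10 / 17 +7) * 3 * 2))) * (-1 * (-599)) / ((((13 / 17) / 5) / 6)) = 865555 / 559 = 1548.40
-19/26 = -0.73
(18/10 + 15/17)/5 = 228/425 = 0.54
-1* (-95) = 95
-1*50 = -50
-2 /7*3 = -6 /7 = -0.86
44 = 44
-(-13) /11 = 13 /11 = 1.18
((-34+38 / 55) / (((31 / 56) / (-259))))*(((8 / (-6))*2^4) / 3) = -1700564992 / 15345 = -110822.09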